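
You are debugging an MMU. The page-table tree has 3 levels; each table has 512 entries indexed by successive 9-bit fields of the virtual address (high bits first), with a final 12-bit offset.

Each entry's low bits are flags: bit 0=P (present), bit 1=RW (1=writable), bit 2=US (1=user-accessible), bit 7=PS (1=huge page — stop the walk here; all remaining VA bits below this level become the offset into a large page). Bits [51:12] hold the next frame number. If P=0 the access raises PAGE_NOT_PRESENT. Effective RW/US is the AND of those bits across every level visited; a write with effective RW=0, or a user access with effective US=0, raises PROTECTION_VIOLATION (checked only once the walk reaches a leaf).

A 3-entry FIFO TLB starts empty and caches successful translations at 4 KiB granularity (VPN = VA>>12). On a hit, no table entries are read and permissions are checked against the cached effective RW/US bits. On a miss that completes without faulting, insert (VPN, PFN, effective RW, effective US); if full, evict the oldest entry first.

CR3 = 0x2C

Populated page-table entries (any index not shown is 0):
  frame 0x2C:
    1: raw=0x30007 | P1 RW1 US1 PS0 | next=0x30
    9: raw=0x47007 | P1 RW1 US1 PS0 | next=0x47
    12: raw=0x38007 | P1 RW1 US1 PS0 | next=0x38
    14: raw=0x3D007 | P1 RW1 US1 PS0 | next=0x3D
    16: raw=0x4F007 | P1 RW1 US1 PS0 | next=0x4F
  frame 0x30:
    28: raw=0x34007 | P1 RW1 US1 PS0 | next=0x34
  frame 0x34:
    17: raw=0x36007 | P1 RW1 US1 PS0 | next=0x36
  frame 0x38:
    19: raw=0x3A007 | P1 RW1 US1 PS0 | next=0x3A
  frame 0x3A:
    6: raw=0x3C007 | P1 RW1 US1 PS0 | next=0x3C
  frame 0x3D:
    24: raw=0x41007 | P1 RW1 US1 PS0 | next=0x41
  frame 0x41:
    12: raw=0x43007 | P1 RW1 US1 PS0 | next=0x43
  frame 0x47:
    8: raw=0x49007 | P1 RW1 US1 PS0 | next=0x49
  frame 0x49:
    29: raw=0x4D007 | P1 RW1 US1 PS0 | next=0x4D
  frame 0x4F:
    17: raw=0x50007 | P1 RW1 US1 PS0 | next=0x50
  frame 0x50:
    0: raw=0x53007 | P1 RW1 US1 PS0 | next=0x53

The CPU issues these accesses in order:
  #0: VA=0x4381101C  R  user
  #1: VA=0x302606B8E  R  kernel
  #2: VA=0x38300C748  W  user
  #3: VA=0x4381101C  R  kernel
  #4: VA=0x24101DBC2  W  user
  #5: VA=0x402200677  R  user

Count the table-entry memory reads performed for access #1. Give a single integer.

Trace:
#0 VA=0x4381101C (r,user):
  [0] read 0x2C idx=1: raw=0x30007 flags P=1 W=1 U=1 S=0
  [1] read 0x30 idx=28: raw=0x34007 flags P=1 W=1 U=1 S=0
  [2] read 0x34 idx=17: raw=0x36007 flags P=1 W=1 U=1 S=0
  → PA=0x3601C  (3 entries read)
#1 VA=0x302606B8E (r,kernel):
  [0] read 0x2C idx=12: raw=0x38007 flags P=1 W=1 U=1 S=0
  [1] read 0x38 idx=19: raw=0x3A007 flags P=1 W=1 U=1 S=0
  [2] read 0x3A idx=6: raw=0x3C007 flags P=1 W=1 U=1 S=0
  → PA=0x3CB8E  (3 entries read)
#2 VA=0x38300C748 (w,user):
  [0] read 0x2C idx=14: raw=0x3D007 flags P=1 W=1 U=1 S=0
  [1] read 0x3D idx=24: raw=0x41007 flags P=1 W=1 U=1 S=0
  [2] read 0x41 idx=12: raw=0x43007 flags P=1 W=1 U=1 S=0
  → PA=0x43748  (3 entries read)
#3 VA=0x4381101C (r,kernel):
  TLB hit vpn=0x43811 → PA=0x3601C
#4 VA=0x24101DBC2 (w,user):
  [0] read 0x2C idx=9: raw=0x47007 flags P=1 W=1 U=1 S=0
  [1] read 0x47 idx=8: raw=0x49007 flags P=1 W=1 U=1 S=0
  [2] read 0x49 idx=29: raw=0x4D007 flags P=1 W=1 U=1 S=0
  → PA=0x4DBC2  (3 entries read)
#5 VA=0x402200677 (r,user):
  [0] read 0x2C idx=16: raw=0x4F007 flags P=1 W=1 U=1 S=0
  [1] read 0x4F idx=17: raw=0x50007 flags P=1 W=1 U=1 S=0
  [2] read 0x50 idx=0: raw=0x53007 flags P=1 W=1 U=1 S=0
  → PA=0x53677  (3 entries read)

Entries read for #1: 3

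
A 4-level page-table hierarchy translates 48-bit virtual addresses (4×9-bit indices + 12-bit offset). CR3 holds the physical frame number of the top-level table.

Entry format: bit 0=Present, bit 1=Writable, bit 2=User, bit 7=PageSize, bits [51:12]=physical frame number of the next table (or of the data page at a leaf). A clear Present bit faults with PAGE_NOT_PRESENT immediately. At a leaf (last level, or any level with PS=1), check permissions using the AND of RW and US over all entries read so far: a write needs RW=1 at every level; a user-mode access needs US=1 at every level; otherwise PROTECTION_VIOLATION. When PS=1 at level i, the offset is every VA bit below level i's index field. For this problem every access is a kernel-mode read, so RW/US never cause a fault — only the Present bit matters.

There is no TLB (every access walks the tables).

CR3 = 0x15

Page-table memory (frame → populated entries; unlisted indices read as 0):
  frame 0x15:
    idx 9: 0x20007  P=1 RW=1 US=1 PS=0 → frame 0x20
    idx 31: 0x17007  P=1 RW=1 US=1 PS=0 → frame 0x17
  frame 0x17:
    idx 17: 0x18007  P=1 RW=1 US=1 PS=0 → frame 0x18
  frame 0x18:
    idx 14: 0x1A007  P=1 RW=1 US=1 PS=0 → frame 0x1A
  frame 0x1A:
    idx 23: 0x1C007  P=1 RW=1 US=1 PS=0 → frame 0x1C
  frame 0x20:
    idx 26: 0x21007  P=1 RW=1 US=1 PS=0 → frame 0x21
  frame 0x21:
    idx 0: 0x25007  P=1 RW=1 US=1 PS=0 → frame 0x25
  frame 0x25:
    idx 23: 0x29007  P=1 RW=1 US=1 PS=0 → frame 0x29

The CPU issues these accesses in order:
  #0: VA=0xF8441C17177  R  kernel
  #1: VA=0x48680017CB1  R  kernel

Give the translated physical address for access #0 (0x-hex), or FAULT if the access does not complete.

Trace:
#0 VA=0xF8441C17177 (r,kernel):
  lvl0: tbl 0x15, slot 31 ⇒ 0x17007 (P1/RW1/US1/PS0)
  lvl1: tbl 0x17, slot 17 ⇒ 0x18007 (P1/RW1/US1/PS0)
  lvl2: tbl 0x18, slot 14 ⇒ 0x1A007 (P1/RW1/US1/PS0)
  lvl3: tbl 0x1A, slot 23 ⇒ 0x1C007 (P1/RW1/US1/PS0)
  ✓ 0x1C177  — 4 lookups
#1 VA=0x48680017CB1 (r,kernel):
  lvl0: tbl 0x15, slot 9 ⇒ 0x20007 (P1/RW1/US1/PS0)
  lvl1: tbl 0x20, slot 26 ⇒ 0x21007 (P1/RW1/US1/PS0)
  lvl2: tbl 0x21, slot 0 ⇒ 0x25007 (P1/RW1/US1/PS0)
  lvl3: tbl 0x25, slot 23 ⇒ 0x29007 (P1/RW1/US1/PS0)
  ✓ 0x29CB1  — 4 lookups

Access #0 PA: 0x1C177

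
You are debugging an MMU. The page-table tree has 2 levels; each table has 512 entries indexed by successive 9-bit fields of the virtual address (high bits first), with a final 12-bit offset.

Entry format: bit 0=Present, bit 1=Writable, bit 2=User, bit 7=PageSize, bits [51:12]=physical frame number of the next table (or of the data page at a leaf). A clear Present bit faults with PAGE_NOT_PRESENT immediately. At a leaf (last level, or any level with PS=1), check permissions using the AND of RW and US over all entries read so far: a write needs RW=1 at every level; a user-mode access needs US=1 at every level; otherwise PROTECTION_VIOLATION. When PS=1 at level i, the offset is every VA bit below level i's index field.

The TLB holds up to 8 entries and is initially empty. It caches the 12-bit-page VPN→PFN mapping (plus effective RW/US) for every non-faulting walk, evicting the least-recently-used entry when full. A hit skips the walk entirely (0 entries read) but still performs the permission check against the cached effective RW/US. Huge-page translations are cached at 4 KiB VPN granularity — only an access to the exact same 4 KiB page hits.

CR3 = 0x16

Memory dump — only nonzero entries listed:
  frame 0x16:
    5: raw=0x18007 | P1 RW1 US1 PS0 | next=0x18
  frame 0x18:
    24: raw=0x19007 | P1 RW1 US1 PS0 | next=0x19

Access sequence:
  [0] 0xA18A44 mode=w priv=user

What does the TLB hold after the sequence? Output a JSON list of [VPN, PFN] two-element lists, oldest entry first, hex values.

Walk each access:
#0 VA=0xA18A44 (w,user):
  [0] read 0x16 idx=5: raw=0x18007 flags P=1 W=1 U=1 S=0
  [1] read 0x18 idx=24: raw=0x19007 flags P=1 W=1 U=1 S=0
  ✓ 0x19A44  — 2 lookups

TLB: [["0xA18", "0x19"]]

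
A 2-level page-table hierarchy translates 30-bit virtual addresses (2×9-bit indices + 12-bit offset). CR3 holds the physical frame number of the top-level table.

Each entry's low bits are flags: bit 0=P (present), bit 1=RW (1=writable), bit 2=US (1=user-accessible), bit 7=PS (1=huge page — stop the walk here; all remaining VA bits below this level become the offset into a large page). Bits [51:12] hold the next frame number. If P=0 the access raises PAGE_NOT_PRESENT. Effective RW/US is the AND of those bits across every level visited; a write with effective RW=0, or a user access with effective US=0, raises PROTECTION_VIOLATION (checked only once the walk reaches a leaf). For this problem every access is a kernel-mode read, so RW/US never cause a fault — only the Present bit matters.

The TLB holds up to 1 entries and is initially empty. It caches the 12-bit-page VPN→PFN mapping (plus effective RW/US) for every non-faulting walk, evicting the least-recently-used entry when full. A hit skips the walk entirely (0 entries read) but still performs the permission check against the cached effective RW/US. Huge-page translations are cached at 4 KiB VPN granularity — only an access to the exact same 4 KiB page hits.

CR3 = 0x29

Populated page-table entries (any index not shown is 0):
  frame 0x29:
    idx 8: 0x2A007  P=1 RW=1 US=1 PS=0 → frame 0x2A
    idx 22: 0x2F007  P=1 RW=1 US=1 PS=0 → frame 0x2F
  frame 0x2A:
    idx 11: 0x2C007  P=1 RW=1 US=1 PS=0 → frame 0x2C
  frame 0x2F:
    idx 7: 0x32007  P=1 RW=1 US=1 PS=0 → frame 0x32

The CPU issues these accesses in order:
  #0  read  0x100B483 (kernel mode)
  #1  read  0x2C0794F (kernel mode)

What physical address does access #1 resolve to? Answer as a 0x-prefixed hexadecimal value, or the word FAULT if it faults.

Walk each access:
#0 VA=0x100B483 (r,kernel):
  [0] read 0x29 idx=8: raw=0x2A007 flags P=1 W=1 U=1 S=0
  [1] read 0x2A idx=11: raw=0x2C007 flags P=1 W=1 U=1 S=0
  ✓ 0x2C483  — 2 lookups
#1 VA=0x2C0794F (r,kernel):
  [0] read 0x29 idx=22: raw=0x2F007 flags P=1 W=1 U=1 S=0
  [1] read 0x2F idx=7: raw=0x32007 flags P=1 W=1 U=1 S=0
  ✓ 0x3294F  — 2 lookups

Access #1 PA: 0x3294F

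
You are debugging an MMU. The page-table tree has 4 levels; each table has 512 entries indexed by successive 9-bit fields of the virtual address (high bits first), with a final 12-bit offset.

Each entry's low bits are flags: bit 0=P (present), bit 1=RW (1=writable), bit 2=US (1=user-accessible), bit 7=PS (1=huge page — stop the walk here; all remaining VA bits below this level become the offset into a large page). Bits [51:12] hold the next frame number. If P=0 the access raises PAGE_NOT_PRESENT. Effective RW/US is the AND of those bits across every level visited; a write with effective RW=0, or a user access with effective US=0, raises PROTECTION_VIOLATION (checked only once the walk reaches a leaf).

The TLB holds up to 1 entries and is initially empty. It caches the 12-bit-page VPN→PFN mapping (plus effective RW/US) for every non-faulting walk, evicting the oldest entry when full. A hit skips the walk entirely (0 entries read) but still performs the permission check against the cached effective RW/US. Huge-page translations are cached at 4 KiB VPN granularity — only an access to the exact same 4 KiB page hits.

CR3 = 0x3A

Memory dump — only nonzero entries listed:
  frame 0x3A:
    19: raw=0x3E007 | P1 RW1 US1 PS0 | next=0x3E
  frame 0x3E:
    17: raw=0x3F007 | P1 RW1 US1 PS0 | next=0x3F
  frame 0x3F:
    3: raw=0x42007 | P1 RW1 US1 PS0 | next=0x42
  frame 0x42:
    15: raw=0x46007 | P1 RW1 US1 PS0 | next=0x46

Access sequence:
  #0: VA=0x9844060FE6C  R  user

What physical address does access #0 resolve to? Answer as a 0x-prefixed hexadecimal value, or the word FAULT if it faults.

Walk each access:
#0 VA=0x9844060FE6C (r,user):
  L0 @0x3A[19] → 0x3E007  P=1,RW=1,US=1,PS=0
  L1 @0x3E[17] → 0x3F007  P=1,RW=1,US=1,PS=0
  L2 @0x3F[3] → 0x42007  P=1,RW=1,US=1,PS=0
  L3 @0x42[15] → 0x46007  P=1,RW=1,US=1,PS=0
  ✓ 0x46E6C  — 4 lookups

Access #0 PA: 0x46E6C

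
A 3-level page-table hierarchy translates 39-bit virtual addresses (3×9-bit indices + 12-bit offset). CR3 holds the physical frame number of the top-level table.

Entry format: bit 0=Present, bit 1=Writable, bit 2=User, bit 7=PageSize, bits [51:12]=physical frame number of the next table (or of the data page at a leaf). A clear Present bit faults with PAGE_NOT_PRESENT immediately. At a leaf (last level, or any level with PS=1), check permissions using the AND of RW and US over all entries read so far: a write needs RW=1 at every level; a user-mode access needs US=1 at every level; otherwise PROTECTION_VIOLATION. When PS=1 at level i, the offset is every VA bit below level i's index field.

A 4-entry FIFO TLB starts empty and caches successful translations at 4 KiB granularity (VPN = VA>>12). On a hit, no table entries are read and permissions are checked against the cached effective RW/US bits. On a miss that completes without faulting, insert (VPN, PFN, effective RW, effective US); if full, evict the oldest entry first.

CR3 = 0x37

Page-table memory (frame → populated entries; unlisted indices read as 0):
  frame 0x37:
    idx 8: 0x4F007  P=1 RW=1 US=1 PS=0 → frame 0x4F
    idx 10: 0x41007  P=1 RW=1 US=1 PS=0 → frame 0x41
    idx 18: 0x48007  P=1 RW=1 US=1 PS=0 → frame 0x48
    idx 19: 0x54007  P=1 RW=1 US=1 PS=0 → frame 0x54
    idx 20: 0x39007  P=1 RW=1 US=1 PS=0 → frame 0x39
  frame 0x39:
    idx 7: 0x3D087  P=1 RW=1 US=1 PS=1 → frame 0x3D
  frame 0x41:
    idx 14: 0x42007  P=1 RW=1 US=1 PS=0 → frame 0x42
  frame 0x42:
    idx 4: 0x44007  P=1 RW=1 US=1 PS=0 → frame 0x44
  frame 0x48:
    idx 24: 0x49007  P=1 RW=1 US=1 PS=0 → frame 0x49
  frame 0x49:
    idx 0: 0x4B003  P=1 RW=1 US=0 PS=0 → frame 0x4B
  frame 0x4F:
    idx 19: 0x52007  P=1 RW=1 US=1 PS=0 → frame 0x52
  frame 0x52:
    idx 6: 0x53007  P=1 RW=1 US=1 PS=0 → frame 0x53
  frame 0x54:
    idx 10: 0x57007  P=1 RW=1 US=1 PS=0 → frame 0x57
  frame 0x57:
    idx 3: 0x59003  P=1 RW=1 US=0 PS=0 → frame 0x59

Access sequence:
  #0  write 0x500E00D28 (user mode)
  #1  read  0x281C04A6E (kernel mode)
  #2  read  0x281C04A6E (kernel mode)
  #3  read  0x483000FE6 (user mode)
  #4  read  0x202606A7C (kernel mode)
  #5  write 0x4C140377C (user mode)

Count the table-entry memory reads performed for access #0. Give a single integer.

Trace:
#0 VA=0x500E00D28 (w,user):
  L0 @0x37[20] → 0x39007  P=1,RW=1,US=1,PS=0
  L1 @0x39[7] → 0x3D087  P=1,RW=1,US=1,PS=1
  → PA=0x3DD28 (huge @L1)  (2 entries read)
#1 VA=0x281C04A6E (r,kernel):
  L0 @0x37[10] → 0x41007  P=1,RW=1,US=1,PS=0
  L1 @0x41[14] → 0x42007  P=1,RW=1,US=1,PS=0
  L2 @0x42[4] → 0x44007  P=1,RW=1,US=1,PS=0
  → PA=0x44A6E  (3 entries read)
#2 VA=0x281C04A6E (r,kernel):
  TLB hit vpn=0x281C04 → PA=0x44A6E
#3 VA=0x483000FE6 (r,user):
  L0 @0x37[18] → 0x48007  P=1,RW=1,US=1,PS=0
  L1 @0x48[24] → 0x49007  P=1,RW=1,US=1,PS=0
  L2 @0x49[0] → 0x4B003  P=1,RW=1,US=0,PS=0
  ✗ PROTECTION_VIOLATION  [3 reads]
#4 VA=0x202606A7C (r,kernel):
  L0 @0x37[8] → 0x4F007  P=1,RW=1,US=1,PS=0
  L1 @0x4F[19] → 0x52007  P=1,RW=1,US=1,PS=0
  L2 @0x52[6] → 0x53007  P=1,RW=1,US=1,PS=0
  → PA=0x53A7C  (3 entries read)
#5 VA=0x4C140377C (w,user):
  L0 @0x37[19] → 0x54007  P=1,RW=1,US=1,PS=0
  L1 @0x54[10] → 0x57007  P=1,RW=1,US=1,PS=0
  L2 @0x57[3] → 0x59003  P=1,RW=1,US=0,PS=0
  ✗ PROTECTION_VIOLATION  [3 reads]

Entries read for #0: 2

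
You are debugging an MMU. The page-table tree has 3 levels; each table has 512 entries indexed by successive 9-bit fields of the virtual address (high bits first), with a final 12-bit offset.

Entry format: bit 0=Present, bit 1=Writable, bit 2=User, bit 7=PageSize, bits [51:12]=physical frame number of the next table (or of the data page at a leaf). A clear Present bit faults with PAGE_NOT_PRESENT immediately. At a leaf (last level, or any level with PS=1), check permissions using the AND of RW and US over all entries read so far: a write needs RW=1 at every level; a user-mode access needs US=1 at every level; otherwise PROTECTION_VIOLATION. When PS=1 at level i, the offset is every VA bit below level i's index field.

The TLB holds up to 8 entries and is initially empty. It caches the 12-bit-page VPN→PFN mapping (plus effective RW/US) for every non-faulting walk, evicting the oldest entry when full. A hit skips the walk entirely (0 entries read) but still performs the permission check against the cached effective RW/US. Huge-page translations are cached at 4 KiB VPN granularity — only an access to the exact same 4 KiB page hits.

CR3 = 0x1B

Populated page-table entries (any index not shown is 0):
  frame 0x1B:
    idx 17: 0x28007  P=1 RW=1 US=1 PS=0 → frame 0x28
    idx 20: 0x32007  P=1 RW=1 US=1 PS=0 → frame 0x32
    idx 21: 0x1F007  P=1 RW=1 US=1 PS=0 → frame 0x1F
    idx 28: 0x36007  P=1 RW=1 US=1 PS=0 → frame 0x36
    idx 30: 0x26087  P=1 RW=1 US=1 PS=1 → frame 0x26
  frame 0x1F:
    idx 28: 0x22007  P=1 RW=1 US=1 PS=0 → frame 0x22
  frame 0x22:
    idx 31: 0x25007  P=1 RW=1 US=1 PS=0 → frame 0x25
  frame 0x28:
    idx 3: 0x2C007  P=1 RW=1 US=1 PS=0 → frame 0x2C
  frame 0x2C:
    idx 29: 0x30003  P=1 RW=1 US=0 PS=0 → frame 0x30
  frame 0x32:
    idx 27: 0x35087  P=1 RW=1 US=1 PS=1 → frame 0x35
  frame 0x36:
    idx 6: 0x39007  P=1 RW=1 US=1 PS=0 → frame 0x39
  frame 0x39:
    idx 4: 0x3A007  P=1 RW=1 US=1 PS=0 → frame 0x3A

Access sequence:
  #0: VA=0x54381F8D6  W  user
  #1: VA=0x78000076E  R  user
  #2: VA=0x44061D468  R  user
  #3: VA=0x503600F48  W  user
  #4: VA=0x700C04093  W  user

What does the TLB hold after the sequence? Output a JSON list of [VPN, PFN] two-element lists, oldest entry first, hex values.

Per-access translation:
#0 VA=0x54381F8D6 (w,user):
  [0] read 0x1B idx=21: raw=0x1F007 flags P=1 W=1 U=1 S=0
  [1] read 0x1F idx=28: raw=0x22007 flags P=1 W=1 U=1 S=0
  [2] read 0x22 idx=31: raw=0x25007 flags P=1 W=1 U=1 S=0
  → PA=0x258D6  (3 entries read)
#1 VA=0x78000076E (r,user):
  [0] read 0x1B idx=30: raw=0x26087 flags P=1 W=1 U=1 S=1
  → PA=0x2676E (huge @L0)  (1 entries read)
#2 VA=0x44061D468 (r,user):
  [0] read 0x1B idx=17: raw=0x28007 flags P=1 W=1 U=1 S=0
  [1] read 0x28 idx=3: raw=0x2C007 flags P=1 W=1 U=1 S=0
  [2] read 0x2C idx=29: raw=0x30003 flags P=1 W=1 U=0 S=0
  ⇒ fault: PROTECTION_VIOLATION  — 3 lookups
#3 VA=0x503600F48 (w,user):
  [0] read 0x1B idx=20: raw=0x32007 flags P=1 W=1 U=1 S=0
  [1] read 0x32 idx=27: raw=0x35087 flags P=1 W=1 U=1 S=1
  → PA=0x35F48 (huge @L1)  (2 entries read)
#4 VA=0x700C04093 (w,user):
  [0] read 0x1B idx=28: raw=0x36007 flags P=1 W=1 U=1 S=0
  [1] read 0x36 idx=6: raw=0x39007 flags P=1 W=1 U=1 S=0
  [2] read 0x39 idx=4: raw=0x3A007 flags P=1 W=1 U=1 S=0
  → PA=0x3A093  (3 entries read)

TLB: [["0x54381F", "0x25"], ["0x780000", "0x26"], ["0x503600", "0x35"], ["0x700C04", "0x3A"]]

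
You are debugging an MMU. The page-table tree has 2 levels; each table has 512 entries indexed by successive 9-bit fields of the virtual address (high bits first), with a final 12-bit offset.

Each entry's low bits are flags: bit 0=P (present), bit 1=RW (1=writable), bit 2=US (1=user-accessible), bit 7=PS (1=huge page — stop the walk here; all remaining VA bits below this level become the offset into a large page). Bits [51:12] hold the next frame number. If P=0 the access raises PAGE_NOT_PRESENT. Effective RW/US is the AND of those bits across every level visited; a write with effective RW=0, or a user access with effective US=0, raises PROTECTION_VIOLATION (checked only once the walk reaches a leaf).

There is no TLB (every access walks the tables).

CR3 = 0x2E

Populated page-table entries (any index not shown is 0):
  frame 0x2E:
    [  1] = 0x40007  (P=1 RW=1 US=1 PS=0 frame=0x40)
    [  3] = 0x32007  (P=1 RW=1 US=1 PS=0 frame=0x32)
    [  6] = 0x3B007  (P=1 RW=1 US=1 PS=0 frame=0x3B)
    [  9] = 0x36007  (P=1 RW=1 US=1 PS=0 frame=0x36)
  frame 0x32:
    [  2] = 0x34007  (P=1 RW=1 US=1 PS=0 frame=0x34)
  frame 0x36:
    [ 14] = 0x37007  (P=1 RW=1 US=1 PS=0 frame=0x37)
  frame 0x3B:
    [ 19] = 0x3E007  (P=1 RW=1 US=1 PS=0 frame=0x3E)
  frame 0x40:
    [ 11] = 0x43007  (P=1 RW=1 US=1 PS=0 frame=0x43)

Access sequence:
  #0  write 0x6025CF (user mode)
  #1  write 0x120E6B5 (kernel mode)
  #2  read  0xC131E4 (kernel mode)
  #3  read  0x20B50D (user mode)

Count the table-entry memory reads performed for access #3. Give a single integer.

Walk each access:
#0 VA=0x6025CF (w,user):
  L0 @0x2E[3] → 0x32007  P=1,RW=1,US=1,PS=0
  L1 @0x32[2] → 0x34007  P=1,RW=1,US=1,PS=0
  ✓ 0x345CF  — 2 lookups
#1 VA=0x120E6B5 (w,kernel):
  L0 @0x2E[9] → 0x36007  P=1,RW=1,US=1,PS=0
  L1 @0x36[14] → 0x37007  P=1,RW=1,US=1,PS=0
  ✓ 0x376B5  — 2 lookups
#2 VA=0xC131E4 (r,kernel):
  L0 @0x2E[6] → 0x3B007  P=1,RW=1,US=1,PS=0
  L1 @0x3B[19] → 0x3E007  P=1,RW=1,US=1,PS=0
  ✓ 0x3E1E4  — 2 lookups
#3 VA=0x20B50D (r,user):
  L0 @0x2E[1] → 0x40007  P=1,RW=1,US=1,PS=0
  L1 @0x40[11] → 0x43007  P=1,RW=1,US=1,PS=0
  ✓ 0x4350D  — 2 lookups

Entries read for #3: 2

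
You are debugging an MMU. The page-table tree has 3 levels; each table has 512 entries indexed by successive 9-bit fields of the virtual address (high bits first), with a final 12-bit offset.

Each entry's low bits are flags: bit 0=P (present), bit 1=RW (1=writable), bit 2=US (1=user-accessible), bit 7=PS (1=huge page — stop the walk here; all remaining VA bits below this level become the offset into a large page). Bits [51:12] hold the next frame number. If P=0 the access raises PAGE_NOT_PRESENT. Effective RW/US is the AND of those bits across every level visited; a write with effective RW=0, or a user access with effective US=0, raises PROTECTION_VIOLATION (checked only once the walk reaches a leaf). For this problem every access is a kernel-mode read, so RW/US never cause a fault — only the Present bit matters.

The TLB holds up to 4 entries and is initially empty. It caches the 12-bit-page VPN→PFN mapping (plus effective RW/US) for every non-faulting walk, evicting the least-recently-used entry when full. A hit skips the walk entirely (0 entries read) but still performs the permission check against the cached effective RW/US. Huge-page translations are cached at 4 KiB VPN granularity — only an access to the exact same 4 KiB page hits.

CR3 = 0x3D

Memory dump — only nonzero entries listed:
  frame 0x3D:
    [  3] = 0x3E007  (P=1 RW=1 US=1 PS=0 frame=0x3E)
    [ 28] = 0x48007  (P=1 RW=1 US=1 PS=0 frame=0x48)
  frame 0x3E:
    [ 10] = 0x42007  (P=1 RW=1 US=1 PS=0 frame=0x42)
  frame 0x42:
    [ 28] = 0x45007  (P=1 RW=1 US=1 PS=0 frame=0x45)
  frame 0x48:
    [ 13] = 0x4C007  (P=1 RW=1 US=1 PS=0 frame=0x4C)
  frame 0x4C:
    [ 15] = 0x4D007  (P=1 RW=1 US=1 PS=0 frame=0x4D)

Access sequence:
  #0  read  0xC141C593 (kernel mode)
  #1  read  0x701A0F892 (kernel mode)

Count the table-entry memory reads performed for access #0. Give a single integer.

Trace:
#0 VA=0xC141C593 (r,kernel):
  L0 @0x3D[3] → 0x3E007  P=1,RW=1,US=1,PS=0
  L1 @0x3E[10] → 0x42007  P=1,RW=1,US=1,PS=0
  L2 @0x42[28] → 0x45007  P=1,RW=1,US=1,PS=0
  ✓ 0x45593  — 3 lookups
#1 VA=0x701A0F892 (r,kernel):
  L0 @0x3D[28] → 0x48007  P=1,RW=1,US=1,PS=0
  L1 @0x48[13] → 0x4C007  P=1,RW=1,US=1,PS=0
  L2 @0x4C[15] → 0x4D007  P=1,RW=1,US=1,PS=0
  ✓ 0x4D892  — 3 lookups

Entries read for #0: 3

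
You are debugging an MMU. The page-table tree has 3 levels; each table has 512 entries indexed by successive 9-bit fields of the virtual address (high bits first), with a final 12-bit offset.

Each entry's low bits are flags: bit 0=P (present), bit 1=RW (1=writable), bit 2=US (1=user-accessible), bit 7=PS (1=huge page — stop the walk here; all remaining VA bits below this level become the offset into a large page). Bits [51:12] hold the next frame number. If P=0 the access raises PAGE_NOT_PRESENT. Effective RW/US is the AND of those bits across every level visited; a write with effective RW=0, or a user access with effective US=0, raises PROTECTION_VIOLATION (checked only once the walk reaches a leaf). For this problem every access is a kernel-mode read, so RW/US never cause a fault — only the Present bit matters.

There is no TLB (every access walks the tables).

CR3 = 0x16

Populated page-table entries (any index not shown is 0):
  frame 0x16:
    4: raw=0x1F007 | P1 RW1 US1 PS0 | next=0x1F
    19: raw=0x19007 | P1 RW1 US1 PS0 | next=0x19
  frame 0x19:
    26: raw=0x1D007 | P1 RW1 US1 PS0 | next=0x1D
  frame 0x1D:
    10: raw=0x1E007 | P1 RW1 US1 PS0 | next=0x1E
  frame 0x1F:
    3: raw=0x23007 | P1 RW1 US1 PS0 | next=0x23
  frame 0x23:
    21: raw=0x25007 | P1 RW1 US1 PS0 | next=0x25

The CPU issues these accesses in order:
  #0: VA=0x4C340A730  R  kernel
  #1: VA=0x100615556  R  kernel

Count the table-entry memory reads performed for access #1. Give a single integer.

Trace:
#0 VA=0x4C340A730 (r,kernel):
  L0: frame=0x16 idx=19 entry=0x19007 [P=1 RW=1 US=1 PS=0]
  L1: frame=0x19 idx=26 entry=0x1D007 [P=1 RW=1 US=1 PS=0]
  L2: frame=0x1D idx=10 entry=0x1E007 [P=1 RW=1 US=1 PS=0]
  ⇒ phys 0x1E730  [3 reads]
#1 VA=0x100615556 (r,kernel):
  L0: frame=0x16 idx=4 entry=0x1F007 [P=1 RW=1 US=1 PS=0]
  L1: frame=0x1F idx=3 entry=0x23007 [P=1 RW=1 US=1 PS=0]
  L2: frame=0x23 idx=21 entry=0x25007 [P=1 RW=1 US=1 PS=0]
  ⇒ phys 0x25556  [3 reads]

Entries read for #1: 3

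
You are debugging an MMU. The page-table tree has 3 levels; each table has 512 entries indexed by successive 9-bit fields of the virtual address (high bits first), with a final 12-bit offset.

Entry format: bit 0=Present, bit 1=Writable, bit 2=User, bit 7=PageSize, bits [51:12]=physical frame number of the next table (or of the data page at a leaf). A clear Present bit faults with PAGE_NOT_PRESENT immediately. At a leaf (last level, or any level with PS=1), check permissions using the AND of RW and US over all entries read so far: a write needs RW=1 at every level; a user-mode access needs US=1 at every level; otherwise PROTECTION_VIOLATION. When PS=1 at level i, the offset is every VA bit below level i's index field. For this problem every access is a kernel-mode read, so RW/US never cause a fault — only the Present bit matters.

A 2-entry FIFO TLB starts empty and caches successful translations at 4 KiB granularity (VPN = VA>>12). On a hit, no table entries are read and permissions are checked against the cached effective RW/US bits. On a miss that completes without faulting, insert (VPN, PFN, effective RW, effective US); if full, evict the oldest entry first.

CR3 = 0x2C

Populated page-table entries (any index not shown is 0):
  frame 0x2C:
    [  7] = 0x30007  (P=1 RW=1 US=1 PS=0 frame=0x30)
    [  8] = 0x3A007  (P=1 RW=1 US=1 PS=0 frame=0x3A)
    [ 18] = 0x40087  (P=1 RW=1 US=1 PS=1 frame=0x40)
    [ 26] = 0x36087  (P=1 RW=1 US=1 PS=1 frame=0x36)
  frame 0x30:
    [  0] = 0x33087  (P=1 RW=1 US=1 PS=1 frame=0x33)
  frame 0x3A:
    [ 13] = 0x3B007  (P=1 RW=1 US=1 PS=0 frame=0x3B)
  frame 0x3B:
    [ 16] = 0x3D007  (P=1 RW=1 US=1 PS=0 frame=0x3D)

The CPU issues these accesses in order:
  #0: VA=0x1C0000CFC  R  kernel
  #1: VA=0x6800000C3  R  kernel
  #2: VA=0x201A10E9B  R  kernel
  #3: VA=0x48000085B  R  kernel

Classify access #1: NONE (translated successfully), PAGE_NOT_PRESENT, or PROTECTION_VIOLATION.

Per-access translation:
#0 VA=0x1C0000CFC (r,kernel):
  L0: frame=0x2C idx=7 entry=0x30007 [P=1 RW=1 US=1 PS=0]
  L1: frame=0x30 idx=0 entry=0x33087 [P=1 RW=1 US=1 PS=1]
  ⇒ phys 0x33CFC (huge @L1)  [2 reads]
#1 VA=0x6800000C3 (r,kernel):
  L0: frame=0x2C idx=26 entry=0x36087 [P=1 RW=1 US=1 PS=1]
  ⇒ phys 0x360C3 (huge @L0)  [1 reads]
#2 VA=0x201A10E9B (r,kernel):
  L0: frame=0x2C idx=8 entry=0x3A007 [P=1 RW=1 US=1 PS=0]
  L1: frame=0x3A idx=13 entry=0x3B007 [P=1 RW=1 US=1 PS=0]
  L2: frame=0x3B idx=16 entry=0x3D007 [P=1 RW=1 US=1 PS=0]
  ⇒ phys 0x3DE9B  [3 reads]
#3 VA=0x48000085B (r,kernel):
  L0: frame=0x2C idx=18 entry=0x40087 [P=1 RW=1 US=1 PS=1]
  ⇒ phys 0x4085B (huge @L0)  [1 reads]

Access #1 fault: NONE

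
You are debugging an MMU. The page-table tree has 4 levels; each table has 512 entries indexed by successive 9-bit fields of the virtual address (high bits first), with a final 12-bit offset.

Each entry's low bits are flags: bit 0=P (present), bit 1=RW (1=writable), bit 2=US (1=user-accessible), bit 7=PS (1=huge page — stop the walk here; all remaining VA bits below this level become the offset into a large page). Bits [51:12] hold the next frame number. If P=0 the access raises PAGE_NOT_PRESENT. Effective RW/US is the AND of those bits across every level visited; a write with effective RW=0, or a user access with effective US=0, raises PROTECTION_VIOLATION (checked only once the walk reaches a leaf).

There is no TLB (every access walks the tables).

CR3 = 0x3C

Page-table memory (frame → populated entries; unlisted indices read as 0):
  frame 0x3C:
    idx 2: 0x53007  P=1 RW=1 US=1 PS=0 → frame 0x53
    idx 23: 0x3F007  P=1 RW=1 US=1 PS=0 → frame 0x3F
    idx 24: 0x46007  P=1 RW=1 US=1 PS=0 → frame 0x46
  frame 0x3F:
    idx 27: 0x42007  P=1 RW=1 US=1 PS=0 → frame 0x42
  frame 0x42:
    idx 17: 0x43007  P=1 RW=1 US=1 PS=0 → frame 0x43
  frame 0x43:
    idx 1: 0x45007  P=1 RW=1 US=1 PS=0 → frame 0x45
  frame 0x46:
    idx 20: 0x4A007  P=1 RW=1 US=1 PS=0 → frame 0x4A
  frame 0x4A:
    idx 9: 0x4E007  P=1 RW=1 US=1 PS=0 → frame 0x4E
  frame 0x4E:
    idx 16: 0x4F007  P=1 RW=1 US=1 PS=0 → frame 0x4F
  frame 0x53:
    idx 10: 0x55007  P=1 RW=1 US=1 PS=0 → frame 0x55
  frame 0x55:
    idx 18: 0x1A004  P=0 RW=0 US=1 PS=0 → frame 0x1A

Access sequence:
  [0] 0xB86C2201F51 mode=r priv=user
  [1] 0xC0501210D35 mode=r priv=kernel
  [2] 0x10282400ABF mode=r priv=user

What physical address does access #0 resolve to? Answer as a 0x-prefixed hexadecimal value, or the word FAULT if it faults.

Trace:
#0 VA=0xB86C2201F51 (r,user):
  lvl0: tbl 0x3C, slot 23 ⇒ 0x3F007 (P1/RW1/US1/PS0)
  lvl1: tbl 0x3F, slot 27 ⇒ 0x42007 (P1/RW1/US1/PS0)
  lvl2: tbl 0x42, slot 17 ⇒ 0x43007 (P1/RW1/US1/PS0)
  lvl3: tbl 0x43, slot 1 ⇒ 0x45007 (P1/RW1/US1/PS0)
  ⇒ phys 0x45F51  [4 reads]
#1 VA=0xC0501210D35 (r,kernel):
  lvl0: tbl 0x3C, slot 24 ⇒ 0x46007 (P1/RW1/US1/PS0)
  lvl1: tbl 0x46, slot 20 ⇒ 0x4A007 (P1/RW1/US1/PS0)
  lvl2: tbl 0x4A, slot 9 ⇒ 0x4E007 (P1/RW1/US1/PS0)
  lvl3: tbl 0x4E, slot 16 ⇒ 0x4F007 (P1/RW1/US1/PS0)
  ⇒ phys 0x4FD35  [4 reads]
#2 VA=0x10282400ABF (r,user):
  lvl0: tbl 0x3C, slot 2 ⇒ 0x53007 (P1/RW1/US1/PS0)
  lvl1: tbl 0x53, slot 10 ⇒ 0x55007 (P1/RW1/US1/PS0)
  lvl2: tbl 0x55, slot 18 ⇒ 0x1A004 (P0/RW0/US1/PS0)
  ✗ PAGE_NOT_PRESENT  [3 reads]

Access #0 PA: 0x45F51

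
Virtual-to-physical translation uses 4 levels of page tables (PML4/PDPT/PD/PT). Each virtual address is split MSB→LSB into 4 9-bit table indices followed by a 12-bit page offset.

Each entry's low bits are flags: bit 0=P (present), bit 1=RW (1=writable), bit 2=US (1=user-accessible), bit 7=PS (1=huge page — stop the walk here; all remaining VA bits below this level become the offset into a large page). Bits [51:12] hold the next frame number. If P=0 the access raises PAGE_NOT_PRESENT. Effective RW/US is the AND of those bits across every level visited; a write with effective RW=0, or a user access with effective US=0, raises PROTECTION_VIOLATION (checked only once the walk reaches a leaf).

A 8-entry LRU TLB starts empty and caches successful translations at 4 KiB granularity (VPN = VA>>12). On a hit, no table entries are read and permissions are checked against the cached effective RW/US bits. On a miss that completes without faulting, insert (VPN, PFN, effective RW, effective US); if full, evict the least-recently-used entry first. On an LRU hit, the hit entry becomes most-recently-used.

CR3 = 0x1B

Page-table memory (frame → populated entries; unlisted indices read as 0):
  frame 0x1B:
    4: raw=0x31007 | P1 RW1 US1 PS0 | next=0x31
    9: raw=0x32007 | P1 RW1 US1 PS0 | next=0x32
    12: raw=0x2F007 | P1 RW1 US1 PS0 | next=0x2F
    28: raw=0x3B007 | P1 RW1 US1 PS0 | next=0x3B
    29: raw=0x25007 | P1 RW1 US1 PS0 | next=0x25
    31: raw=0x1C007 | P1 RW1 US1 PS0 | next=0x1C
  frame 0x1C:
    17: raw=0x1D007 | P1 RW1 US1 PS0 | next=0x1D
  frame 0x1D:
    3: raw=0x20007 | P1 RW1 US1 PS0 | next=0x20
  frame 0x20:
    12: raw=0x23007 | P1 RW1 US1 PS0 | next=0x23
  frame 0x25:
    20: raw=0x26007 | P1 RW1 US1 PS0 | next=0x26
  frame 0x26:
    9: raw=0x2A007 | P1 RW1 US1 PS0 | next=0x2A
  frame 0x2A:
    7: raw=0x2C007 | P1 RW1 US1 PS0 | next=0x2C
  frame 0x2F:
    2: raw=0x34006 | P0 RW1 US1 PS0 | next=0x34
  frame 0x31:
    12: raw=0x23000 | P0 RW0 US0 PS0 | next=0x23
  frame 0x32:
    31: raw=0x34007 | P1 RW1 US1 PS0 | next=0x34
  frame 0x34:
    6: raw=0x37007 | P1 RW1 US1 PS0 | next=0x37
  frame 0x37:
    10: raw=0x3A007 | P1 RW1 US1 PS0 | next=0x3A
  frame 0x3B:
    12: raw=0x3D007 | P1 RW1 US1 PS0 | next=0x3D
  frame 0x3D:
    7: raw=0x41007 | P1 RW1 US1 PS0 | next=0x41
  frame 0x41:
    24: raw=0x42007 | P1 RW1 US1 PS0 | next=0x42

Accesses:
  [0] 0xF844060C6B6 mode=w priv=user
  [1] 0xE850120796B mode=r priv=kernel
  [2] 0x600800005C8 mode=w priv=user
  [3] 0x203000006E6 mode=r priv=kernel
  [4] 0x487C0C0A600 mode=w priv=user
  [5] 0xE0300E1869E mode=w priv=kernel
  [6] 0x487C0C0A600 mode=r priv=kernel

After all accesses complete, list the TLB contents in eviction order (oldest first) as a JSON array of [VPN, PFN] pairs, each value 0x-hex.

Trace:
#0 VA=0xF844060C6B6 (w,user):
  lvl0: tbl 0x1B, slot 31 ⇒ 0x1C007 (P1/RW1/US1/PS0)
  lvl1: tbl 0x1C, slot 17 ⇒ 0x1D007 (P1/RW1/US1/PS0)
  lvl2: tbl 0x1D, slot 3 ⇒ 0x20007 (P1/RW1/US1/PS0)
  lvl3: tbl 0x20, slot 12 ⇒ 0x23007 (P1/RW1/US1/PS0)
  → PA=0x236B6  (4 entries read)
#1 VA=0xE850120796B (r,kernel):
  lvl0: tbl 0x1B, slot 29 ⇒ 0x25007 (P1/RW1/US1/PS0)
  lvl1: tbl 0x25, slot 20 ⇒ 0x26007 (P1/RW1/US1/PS0)
  lvl2: tbl 0x26, slot 9 ⇒ 0x2A007 (P1/RW1/US1/PS0)
  lvl3: tbl 0x2A, slot 7 ⇒ 0x2C007 (P1/RW1/US1/PS0)
  → PA=0x2C96B  (4 entries read)
#2 VA=0x600800005C8 (w,user):
  lvl0: tbl 0x1B, slot 12 ⇒ 0x2F007 (P1/RW1/US1/PS0)
  lvl1: tbl 0x2F, slot 2 ⇒ 0x34006 (P0/RW1/US1/PS0)
  ✗ PAGE_NOT_PRESENT  [2 reads]
#3 VA=0x203000006E6 (r,kernel):
  lvl0: tbl 0x1B, slot 4 ⇒ 0x31007 (P1/RW1/US1/PS0)
  lvl1: tbl 0x31, slot 12 ⇒ 0x23000 (P0/RW0/US0/PS0)
  ✗ PAGE_NOT_PRESENT  [2 reads]
#4 VA=0x487C0C0A600 (w,user):
  lvl0: tbl 0x1B, slot 9 ⇒ 0x32007 (P1/RW1/US1/PS0)
  lvl1: tbl 0x32, slot 31 ⇒ 0x34007 (P1/RW1/US1/PS0)
  lvl2: tbl 0x34, slot 6 ⇒ 0x37007 (P1/RW1/US1/PS0)
  lvl3: tbl 0x37, slot 10 ⇒ 0x3A007 (P1/RW1/US1/PS0)
  → PA=0x3A600  (4 entries read)
#5 VA=0xE0300E1869E (w,kernel):
  lvl0: tbl 0x1B, slot 28 ⇒ 0x3B007 (P1/RW1/US1/PS0)
  lvl1: tbl 0x3B, slot 12 ⇒ 0x3D007 (P1/RW1/US1/PS0)
  lvl2: tbl 0x3D, slot 7 ⇒ 0x41007 (P1/RW1/US1/PS0)
  lvl3: tbl 0x41, slot 24 ⇒ 0x42007 (P1/RW1/US1/PS0)
  → PA=0x4269E  (4 entries read)
#6 VA=0x487C0C0A600 (r,kernel):
  TLB hit vpn=0x487C0C0A → PA=0x3A600

TLB: [["0xF844060C", "0x23"], ["0xE8501207", "0x2C"], ["0xE0300E18", "0x42"], ["0x487C0C0A", "0x3A"]]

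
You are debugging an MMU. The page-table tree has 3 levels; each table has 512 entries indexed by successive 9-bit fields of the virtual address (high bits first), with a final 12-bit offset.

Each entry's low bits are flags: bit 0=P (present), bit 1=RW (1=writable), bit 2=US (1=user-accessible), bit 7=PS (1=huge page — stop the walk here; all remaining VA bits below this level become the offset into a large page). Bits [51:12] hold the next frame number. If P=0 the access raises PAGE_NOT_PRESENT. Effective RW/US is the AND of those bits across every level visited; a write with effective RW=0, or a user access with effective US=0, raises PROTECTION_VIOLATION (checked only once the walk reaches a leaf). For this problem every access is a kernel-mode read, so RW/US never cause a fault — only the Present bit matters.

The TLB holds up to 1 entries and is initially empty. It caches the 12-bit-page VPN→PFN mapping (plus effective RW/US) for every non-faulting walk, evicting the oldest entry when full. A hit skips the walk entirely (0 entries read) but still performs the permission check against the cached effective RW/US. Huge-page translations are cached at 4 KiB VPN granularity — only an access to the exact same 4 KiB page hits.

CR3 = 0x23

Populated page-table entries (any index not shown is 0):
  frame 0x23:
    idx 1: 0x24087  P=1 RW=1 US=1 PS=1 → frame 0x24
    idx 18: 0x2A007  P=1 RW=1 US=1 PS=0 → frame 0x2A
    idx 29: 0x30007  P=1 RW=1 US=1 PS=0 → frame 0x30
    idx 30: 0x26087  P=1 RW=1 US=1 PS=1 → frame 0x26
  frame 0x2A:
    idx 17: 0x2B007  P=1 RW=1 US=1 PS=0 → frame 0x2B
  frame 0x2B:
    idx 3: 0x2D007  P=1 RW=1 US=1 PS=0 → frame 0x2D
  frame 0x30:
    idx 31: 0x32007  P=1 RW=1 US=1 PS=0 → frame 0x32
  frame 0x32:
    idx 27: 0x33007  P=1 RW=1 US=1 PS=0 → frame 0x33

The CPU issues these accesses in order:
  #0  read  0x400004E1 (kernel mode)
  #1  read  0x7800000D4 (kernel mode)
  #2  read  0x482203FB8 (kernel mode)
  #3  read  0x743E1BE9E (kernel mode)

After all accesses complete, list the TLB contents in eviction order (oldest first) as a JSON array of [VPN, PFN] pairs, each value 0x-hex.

Trace:
#0 VA=0x400004E1 (r,kernel):
  L0 @0x23[1] → 0x24087  P=1,RW=1,US=1,PS=1
  → PA=0x244E1 (huge @L0)  (1 entries read)
#1 VA=0x7800000D4 (r,kernel):
  L0 @0x23[30] → 0x26087  P=1,RW=1,US=1,PS=1
  → PA=0x260D4 (huge @L0)  (1 entries read)
#2 VA=0x482203FB8 (r,kernel):
  L0 @0x23[18] → 0x2A007  P=1,RW=1,US=1,PS=0
  L1 @0x2A[17] → 0x2B007  P=1,RW=1,US=1,PS=0
  L2 @0x2B[3] → 0x2D007  P=1,RW=1,US=1,PS=0
  → PA=0x2DFB8  (3 entries read)
#3 VA=0x743E1BE9E (r,kernel):
  L0 @0x23[29] → 0x30007  P=1,RW=1,US=1,PS=0
  L1 @0x30[31] → 0x32007  P=1,RW=1,US=1,PS=0
  L2 @0x32[27] → 0x33007  P=1,RW=1,US=1,PS=0
  → PA=0x33E9E  (3 entries read)

TLB: [["0x743E1B", "0x33"]]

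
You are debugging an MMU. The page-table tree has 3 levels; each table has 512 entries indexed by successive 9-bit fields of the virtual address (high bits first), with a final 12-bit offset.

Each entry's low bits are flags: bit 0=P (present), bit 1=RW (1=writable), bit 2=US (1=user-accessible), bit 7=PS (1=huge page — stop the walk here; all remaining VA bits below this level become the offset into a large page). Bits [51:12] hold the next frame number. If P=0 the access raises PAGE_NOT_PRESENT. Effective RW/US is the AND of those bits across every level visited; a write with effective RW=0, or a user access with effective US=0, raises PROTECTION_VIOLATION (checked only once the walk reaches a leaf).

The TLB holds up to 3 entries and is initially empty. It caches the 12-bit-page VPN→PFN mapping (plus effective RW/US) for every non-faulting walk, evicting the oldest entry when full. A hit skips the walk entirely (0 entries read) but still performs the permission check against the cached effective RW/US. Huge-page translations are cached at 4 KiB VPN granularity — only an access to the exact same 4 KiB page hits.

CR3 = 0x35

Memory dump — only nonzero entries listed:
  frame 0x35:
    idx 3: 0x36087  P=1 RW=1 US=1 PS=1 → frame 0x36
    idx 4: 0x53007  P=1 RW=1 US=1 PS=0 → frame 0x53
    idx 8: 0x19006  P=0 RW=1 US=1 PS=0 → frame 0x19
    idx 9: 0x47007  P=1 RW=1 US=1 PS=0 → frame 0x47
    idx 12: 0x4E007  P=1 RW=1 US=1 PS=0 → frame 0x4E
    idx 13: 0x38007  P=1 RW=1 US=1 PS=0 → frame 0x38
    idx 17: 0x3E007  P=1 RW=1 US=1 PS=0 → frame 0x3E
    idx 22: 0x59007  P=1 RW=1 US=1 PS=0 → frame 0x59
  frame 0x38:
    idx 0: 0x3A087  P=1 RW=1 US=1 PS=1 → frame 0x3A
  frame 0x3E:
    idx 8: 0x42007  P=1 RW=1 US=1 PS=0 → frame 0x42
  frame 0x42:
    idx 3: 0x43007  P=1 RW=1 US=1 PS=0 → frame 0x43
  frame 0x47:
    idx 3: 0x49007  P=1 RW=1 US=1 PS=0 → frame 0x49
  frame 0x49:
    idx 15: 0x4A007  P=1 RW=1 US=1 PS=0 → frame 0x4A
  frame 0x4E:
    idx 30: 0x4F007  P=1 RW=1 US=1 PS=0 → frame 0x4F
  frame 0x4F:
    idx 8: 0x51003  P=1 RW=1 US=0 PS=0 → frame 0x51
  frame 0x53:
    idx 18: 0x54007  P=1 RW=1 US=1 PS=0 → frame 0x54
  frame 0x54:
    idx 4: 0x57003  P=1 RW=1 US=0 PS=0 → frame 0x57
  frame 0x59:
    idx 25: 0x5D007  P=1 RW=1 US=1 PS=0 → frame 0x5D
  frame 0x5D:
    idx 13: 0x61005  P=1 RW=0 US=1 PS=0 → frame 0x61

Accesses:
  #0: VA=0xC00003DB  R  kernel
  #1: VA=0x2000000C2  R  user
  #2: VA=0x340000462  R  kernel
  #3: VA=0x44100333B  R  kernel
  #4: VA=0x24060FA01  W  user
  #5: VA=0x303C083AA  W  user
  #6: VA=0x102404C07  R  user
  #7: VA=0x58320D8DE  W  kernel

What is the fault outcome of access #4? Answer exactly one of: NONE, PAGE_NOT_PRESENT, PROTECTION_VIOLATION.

Walk each access:
#0 VA=0xC00003DB (r,kernel):
  L0 @0x35[3] → 0x36087  P=1,RW=1,US=1,PS=1
  → PA=0x363DB (huge @L0)  (1 entries read)
#1 VA=0x2000000C2 (r,user):
  L0 @0x35[8] → 0x19006  P=0,RW=1,US=1,PS=0
  ⇒ fault: PAGE_NOT_PRESENT  — 1 lookups
#2 VA=0x340000462 (r,kernel):
  L0 @0x35[13] → 0x38007  P=1,RW=1,US=1,PS=0
  L1 @0x38[0] → 0x3A087  P=1,RW=1,US=1,PS=1
  → PA=0x3A462 (huge @L1)  (2 entries read)
#3 VA=0x44100333B (r,kernel):
  L0 @0x35[17] → 0x3E007  P=1,RW=1,US=1,PS=0
  L1 @0x3E[8] → 0x42007  P=1,RW=1,US=1,PS=0
  L2 @0x42[3] → 0x43007  P=1,RW=1,US=1,PS=0
  → PA=0x4333B  (3 entries read)
#4 VA=0x24060FA01 (w,user):
  L0 @0x35[9] → 0x47007  P=1,RW=1,US=1,PS=0
  L1 @0x47[3] → 0x49007  P=1,RW=1,US=1,PS=0
  L2 @0x49[15] → 0x4A007  P=1,RW=1,US=1,PS=0
  → PA=0x4AA01  (3 entries read)
#5 VA=0x303C083AA (w,user):
  L0 @0x35[12] → 0x4E007  P=1,RW=1,US=1,PS=0
  L1 @0x4E[30] → 0x4F007  P=1,RW=1,US=1,PS=0
  L2 @0x4F[8] → 0x51003  P=1,RW=1,US=0,PS=0
  ⇒ fault: PROTECTION_VIOLATION  — 3 lookups
#6 VA=0x102404C07 (r,user):
  L0 @0x35[4] → 0x53007  P=1,RW=1,US=1,PS=0
  L1 @0x53[18] → 0x54007  P=1,RW=1,US=1,PS=0
  L2 @0x54[4] → 0x57003  P=1,RW=1,US=0,PS=0
  ⇒ fault: PROTECTION_VIOLATION  — 3 lookups
#7 VA=0x58320D8DE (w,kernel):
  L0 @0x35[22] → 0x59007  P=1,RW=1,US=1,PS=0
  L1 @0x59[25] → 0x5D007  P=1,RW=1,US=1,PS=0
  L2 @0x5D[13] → 0x61005  P=1,RW=0,US=1,PS=0
  ⇒ fault: PROTECTION_VIOLATION  — 3 lookups

Access #4 fault: NONE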